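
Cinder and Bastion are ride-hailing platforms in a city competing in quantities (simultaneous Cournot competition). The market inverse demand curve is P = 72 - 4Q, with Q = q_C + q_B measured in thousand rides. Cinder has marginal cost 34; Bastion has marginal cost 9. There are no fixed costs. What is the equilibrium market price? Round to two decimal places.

38.33

Cinder's profit: π_C = (72 - 4Q)q_C - (34q_C). Setting ∂π_C/∂q_C = 0: 38 - 8q_C - 4(q_B) = 0.
Bastion's first-order condition: 63 - 8q_B - 4(q_C) = 0.
So q_C = (38 - 4q_B)/8 and q_B = (63 - 4q_C)/8.
Solving the pair: q_C = 13/12, q_B = 22/3.
Total output Q = 101/12, so price P = 72 - 4·(101/12) = 115/3.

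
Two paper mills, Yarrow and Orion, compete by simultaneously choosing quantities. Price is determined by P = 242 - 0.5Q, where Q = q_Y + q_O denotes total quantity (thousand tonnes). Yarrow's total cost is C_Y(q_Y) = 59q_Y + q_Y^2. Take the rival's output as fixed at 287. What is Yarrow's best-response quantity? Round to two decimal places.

With the rival's output fixed at 287, Yarrow's profit is π_Y = (242 - (1/2)·287 - (1/2)q_Y)q_Y - (59q_Y + q_Y²) = (197/2 - (1/2)q_Y)q_Y - (59q_Y + q_Y²).
∂π_Y/∂q_Y = 79/2 - 3q_Y = 0, so q_Y = 79/6.

13.17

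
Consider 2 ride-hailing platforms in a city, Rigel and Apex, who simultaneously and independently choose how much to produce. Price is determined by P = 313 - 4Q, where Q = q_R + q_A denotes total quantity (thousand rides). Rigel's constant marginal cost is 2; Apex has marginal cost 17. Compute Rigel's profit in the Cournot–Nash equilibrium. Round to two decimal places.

2952.11

Rigel's profit: π_R = (313 - 4Q)q_R - (2q_R). Setting ∂π_R/∂q_R = 0: 311 - 8q_R - 4(q_A) = 0.
Apex's first-order condition: 296 - 8q_A - 4(q_R) = 0.
So q_R = (311 - 4q_A)/8 and q_A = (296 - 4q_R)/8.
Solving the pair: q_R = 163/6, q_A = 281/12.
Price P = 313 - 4·(607/12) = 332/3.
Rigel's profit: (332/3 - 2)·(163/6) = 2952.1111.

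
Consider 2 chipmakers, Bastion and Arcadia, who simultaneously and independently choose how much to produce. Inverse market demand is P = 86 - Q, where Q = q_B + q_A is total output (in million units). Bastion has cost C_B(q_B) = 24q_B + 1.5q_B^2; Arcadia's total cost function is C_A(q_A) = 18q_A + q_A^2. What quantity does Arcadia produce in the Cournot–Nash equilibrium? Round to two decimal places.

14.63

Bastion's profit: π_B = (86 - Q)q_B - (24q_B + (3/2)q_B²). Setting ∂π_B/∂q_B = 0: 62 - 5q_B - (q_A) = 0.
Arcadia's first-order condition: 68 - 4q_A - (q_B) = 0.
Best responses: q_B = (62 - q_A)/5, q_A = (68 - q_B)/4.
Solving the pair: q_B = 180/19, q_A = 278/19.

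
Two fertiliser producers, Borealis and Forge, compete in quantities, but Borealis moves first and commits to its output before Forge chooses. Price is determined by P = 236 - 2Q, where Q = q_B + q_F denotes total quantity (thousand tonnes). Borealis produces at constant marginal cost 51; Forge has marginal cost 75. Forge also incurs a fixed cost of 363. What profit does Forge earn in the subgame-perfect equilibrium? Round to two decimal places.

36.03

Solve by backward induction. Given q_B, the follower Forge maximises π_F = (236 - 2q_B - 2q_F)q_F - 75q_F.
Setting the follower's marginal profit to zero, 161 - 2q_B - 4q_F = 0, i.e. q_F = (161 - 2q_B)/4.
Borealis substitutes q_F(q_B) into its own profit: π_B = q_B(236 - 2q_B - (161 - 2q_B)/2) - 51q_B = (311/2 - q_B)q_B - 51q_B.
Maximising: ∂π_B/∂q_B = 209/2 - 2q_B = 0, giving q_B = 209/4.
Then q_F = (161 - 2·(209/4))/4 = 113/8.
Price P = 236 - 2·(531/8) = 413/4.
Forge's profit: (413/4 - 75)·(113/8) - 363 = 1153/32.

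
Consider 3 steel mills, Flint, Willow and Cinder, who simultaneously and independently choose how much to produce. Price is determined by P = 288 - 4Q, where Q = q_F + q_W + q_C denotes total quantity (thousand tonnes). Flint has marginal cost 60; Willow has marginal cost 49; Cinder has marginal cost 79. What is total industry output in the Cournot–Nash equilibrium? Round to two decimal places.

42.25

Flint's profit: π_F = (288 - 4Q)q_F - (60q_F). Setting ∂π_F/∂q_F = 0: 228 - 8q_F - 4(q_W + q_C) = 0.
Willow's first-order condition: 239 - 8q_W - 4(q_F + q_C) = 0.
Cinder's first-order condition: 209 - 8q_C - 4(q_F + q_W) = 0.
Adding the 3 conditions: 676 − 8Q − 8Q = 0, i.e. Q = 169/4.
Back-substituting: q_F = (228 − 169)/4 = 59/4, q_W = (239 − 169)/4 = 35/2, q_C = (209 − 169)/4 = 10.
Total output Q = 59/4 + 35/2 + 10 = 169/4.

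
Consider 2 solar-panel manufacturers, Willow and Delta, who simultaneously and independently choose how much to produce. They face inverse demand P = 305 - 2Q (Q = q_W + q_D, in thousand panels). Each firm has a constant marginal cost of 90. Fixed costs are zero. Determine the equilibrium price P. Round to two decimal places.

161.67

A representative firm's profit is π_i = q_i(305 - 2Q) - 90q_i.
First-order condition (treating rivals' output as given): 215 - 4q_i - 2q_j = 0.
With identical firms every q_j equals q_i, so q_j = q_i and 215 = 6q_i, giving q_i = 215/6.
Total output Q = 215/3, so price P = 305 - 2·(215/3) = 485/3.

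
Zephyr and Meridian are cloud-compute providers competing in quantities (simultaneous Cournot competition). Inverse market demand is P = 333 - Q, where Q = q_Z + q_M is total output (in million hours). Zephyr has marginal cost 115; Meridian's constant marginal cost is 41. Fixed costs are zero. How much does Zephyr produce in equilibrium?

48

Zephyr's profit: π_Z = (333 - Q)q_Z - (115q_Z). Setting ∂π_Z/∂q_Z = 0: 218 - 2q_Z - (q_M) = 0.
Meridian's profit: π_M = (333 - Q)q_M - (41q_M). Setting ∂π_M/∂q_M = 0: 292 - 2q_M - (q_Z) = 0.
Rearranging gives the reaction functions q_Z = (218 - q_M)/2 and q_M = (292 - q_Z)/2.
Solving the pair: q_Z = 48, q_M = 122.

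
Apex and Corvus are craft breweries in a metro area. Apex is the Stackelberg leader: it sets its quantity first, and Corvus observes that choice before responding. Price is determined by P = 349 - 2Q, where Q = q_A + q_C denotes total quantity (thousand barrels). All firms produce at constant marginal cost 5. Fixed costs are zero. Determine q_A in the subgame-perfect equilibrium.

86

The follower Corvus best-responds to any q_A: π_C = (349 - 2Q)q_C - 5q_C.
Setting the follower's marginal profit to zero, 344 - 2q_A - 4q_C = 0, i.e. q_C = (344 - 2q_A)/4.
Apex substitutes q_C(q_A) into its own profit: π_A = q_A(349 - 2q_A - (344 - 2q_A)/2) - 5q_A = (177 - q_A)q_A - 5q_A.
Leader FOC: 172 - 2q_A = 0, so q_A = 86.
Then q_C = (344 - 2·86)/4 = 43.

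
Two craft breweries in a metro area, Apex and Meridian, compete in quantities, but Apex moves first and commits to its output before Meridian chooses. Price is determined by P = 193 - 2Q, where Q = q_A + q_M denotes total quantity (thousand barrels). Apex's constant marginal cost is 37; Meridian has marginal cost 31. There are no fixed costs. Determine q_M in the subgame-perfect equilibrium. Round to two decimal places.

The follower Meridian best-responds to any q_A: π_M = (193 - 2Q)q_M - 31q_M.
Follower FOC: 162 - 2q_A - 4q_M = 0, so q_M(q_A) = (162 - 2q_A)/4.
Apex substitutes q_M(q_A) into its own profit: π_A = q_A(193 - 2q_A - (162 - 2q_A)/2) - 37q_A = (112 - q_A)q_A - 37q_A.
The leader's first-order condition 75 - 2q_A = 0 yields q_A = 75/2.
Then q_M = (162 - 2·(75/2))/4 = 87/4.

21.75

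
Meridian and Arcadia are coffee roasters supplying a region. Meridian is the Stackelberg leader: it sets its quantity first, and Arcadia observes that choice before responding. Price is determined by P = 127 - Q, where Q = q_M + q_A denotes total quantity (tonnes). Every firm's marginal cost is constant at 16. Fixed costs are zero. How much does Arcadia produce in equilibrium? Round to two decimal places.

27.75

Solve by backward induction. Given q_M, the follower Arcadia maximises π_A = (127 - q_M - q_A)q_A - 16q_A.
∂π_A/∂q_A = 111 - q_M - 2q_A = 0 gives the reaction function q_A = (111 - q_M)/2.
The leader anticipates this reaction. Substituting into P = 127 - Q gives P = 143/2 - (1/2)q_M, so π_M = (143/2 - (1/2)q_M)q_M - 16q_M.
Maximising: ∂π_M/∂q_M = 111/2 - q_M = 0, giving q_M = 111/2.
Then q_A = (111 - 111/2)/2 = 111/4.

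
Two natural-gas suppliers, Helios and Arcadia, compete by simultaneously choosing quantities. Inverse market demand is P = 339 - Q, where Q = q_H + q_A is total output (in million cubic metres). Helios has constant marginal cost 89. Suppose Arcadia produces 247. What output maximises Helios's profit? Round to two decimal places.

With the rival's output fixed at 247, Helios's profit is π_H = (339 - 247 - q_H)q_H - (89q_H) = (92 - q_H)q_H - (89q_H).
∂π_H/∂q_H = 3 - 2q_H = 0, so q_H = 3/2.

1.50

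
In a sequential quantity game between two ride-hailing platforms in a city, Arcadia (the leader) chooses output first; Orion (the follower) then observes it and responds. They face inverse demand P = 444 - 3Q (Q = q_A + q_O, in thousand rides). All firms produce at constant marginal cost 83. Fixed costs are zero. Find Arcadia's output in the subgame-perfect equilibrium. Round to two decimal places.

60.17

Solve by backward induction. Given q_A, the follower Orion maximises π_O = (444 - 3q_A - 3q_O)q_O - 83q_O.
∂π_O/∂q_O = 361 - 3q_A - 6q_O = 0 gives the reaction function q_O = (361 - 3q_A)/6.
Arcadia substitutes q_O(q_A) into its own profit: π_A = q_A(444 - 3q_A - (361 - 3q_A)/2) - 83q_A = (527/2 - (3/2)q_A)q_A - 83q_A.
The leader's first-order condition 361/2 - 3q_A = 0 yields q_A = 361/6.
Then q_O = (361 - 3·(361/6))/6 = 361/12.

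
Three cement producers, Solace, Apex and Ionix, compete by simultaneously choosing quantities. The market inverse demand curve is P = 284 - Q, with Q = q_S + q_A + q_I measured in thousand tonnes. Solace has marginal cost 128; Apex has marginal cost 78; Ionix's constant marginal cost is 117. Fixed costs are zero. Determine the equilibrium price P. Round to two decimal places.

151.75

Solace's profit: π_S = (284 - Q)q_S - (128q_S). Setting ∂π_S/∂q_S = 0: 156 - 2q_S - (q_A + q_I) = 0.
Apex's first-order condition: 206 - 2q_A - (q_S + q_I) = 0.
Ionix's profit: π_I = (284 - Q)q_I - (117q_I). Setting ∂π_I/∂q_I = 0: 167 - 2q_I - (q_S + q_A) = 0.
Adding the 3 conditions: 529 − 2Q − 2Q = 0, i.e. Q = 529/4.
Back-substituting: q_S = (156 − 529/4) = 95/4, q_A = (206 − 529/4) = 295/4, q_I = (167 − 529/4) = 139/4.
Total output Q = 529/4, so price P = 284 - 529/4 = 607/4.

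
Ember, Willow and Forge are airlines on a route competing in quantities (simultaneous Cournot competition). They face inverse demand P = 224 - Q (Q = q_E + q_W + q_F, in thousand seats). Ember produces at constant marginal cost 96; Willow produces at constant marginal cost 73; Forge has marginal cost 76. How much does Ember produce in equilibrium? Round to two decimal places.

Ember's profit: π_E = (224 - Q)q_E - (96q_E). Setting ∂π_E/∂q_E = 0: 128 - 2q_E - (q_W + q_F) = 0.
Willow's profit: π_W = (224 - Q)q_W - (73q_W). Setting ∂π_W/∂q_W = 0: 151 - 2q_W - (q_E + q_F) = 0.
Forge's first-order condition: 148 - 2q_F - (q_E + q_W) = 0.
Summing all 3 equations gives 427 − 4Q = 0, hence Q = 427/4.
Back-substituting: q_E = (128 − 427/4) = 85/4, q_W = (151 − 427/4) = 177/4, q_F = (148 − 427/4) = 165/4.

21.25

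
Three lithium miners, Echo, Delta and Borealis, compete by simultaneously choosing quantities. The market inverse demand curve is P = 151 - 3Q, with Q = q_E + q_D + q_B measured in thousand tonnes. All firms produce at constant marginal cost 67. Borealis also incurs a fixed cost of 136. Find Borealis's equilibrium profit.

A representative firm's profit is π_i = q_i(151 - 3Q) - 67q_i.
Setting ∂π_i/∂q_i = 0 with rivals' quantities fixed: 84 - 6q_i - 3·Σ_{j≠i} q_j = 0.
By symmetry each firm produces the same amount; substituting Σ_{j≠i} q_j = 2q_i yields q_i = 84/12 = 7.
Price P = 151 - 3·21 = 88.
Borealis's profit: (88 - 67)·7 - 136 = 11.

11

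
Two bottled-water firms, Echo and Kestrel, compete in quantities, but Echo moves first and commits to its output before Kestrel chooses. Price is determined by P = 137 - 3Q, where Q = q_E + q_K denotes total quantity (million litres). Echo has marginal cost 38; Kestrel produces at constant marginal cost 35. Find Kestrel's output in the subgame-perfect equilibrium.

The follower Kestrel best-responds to any q_E: π_K = (137 - 3Q)q_K - 35q_K.
∂π_K/∂q_K = 102 - 3q_E - 6q_K = 0 gives the reaction function q_K = (102 - 3q_E)/6.
Echo substitutes q_K(q_E) into its own profit: π_E = q_E(137 - 3q_E - (102 - 3q_E)/2) - 38q_E = (86 - (3/2)q_E)q_E - 38q_E.
Leader FOC: 48 - 3q_E = 0, so q_E = 16.
Then q_K = (102 - 3·16)/6 = 9.

9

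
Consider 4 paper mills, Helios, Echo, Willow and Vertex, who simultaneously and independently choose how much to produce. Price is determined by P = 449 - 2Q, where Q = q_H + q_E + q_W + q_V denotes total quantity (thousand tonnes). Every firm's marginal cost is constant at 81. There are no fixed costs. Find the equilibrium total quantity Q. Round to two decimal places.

147.20

Each firm earns π_i = (449 - 2Q)q_i - 81q_i.
Setting ∂π_i/∂q_i = 0 with rivals' quantities fixed: 368 - 4q_i - 2·Σ_{j≠i} q_j = 0.
With identical firms every q_j equals q_i, so Σ_{j≠i} q_j = 3q_i and 368 = 10q_i, giving q_i = 184/5.
Total output Q = 184/5 + 184/5 + 184/5 + 184/5 = 736/5.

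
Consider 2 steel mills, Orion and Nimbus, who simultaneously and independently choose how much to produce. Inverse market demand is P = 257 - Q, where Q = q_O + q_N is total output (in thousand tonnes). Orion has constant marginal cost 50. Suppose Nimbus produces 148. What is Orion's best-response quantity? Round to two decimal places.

With the rival's output fixed at 148, Orion's profit is π_O = (257 - 148 - q_O)q_O - (50q_O) = (109 - q_O)q_O - (50q_O).
∂π_O/∂q_O = 59 - 2q_O = 0, so q_O = 59/2.

29.50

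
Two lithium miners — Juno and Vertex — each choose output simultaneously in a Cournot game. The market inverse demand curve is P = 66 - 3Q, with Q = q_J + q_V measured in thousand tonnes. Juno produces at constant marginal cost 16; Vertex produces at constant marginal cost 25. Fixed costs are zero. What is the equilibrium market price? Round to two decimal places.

Juno's profit: π_J = (66 - 3Q)q_J - (16q_J). Setting ∂π_J/∂q_J = 0: 50 - 6q_J - 3(q_V) = 0.
Vertex's first-order condition: 41 - 6q_V - 3(q_J) = 0.
Best responses: q_J = (50 - 3q_V)/6, q_V = (41 - 3q_J)/6.
Solving the pair: q_J = 59/9, q_V = 32/9.
Total output Q = 91/9, so price P = 66 - 3·(91/9) = 107/3.

35.67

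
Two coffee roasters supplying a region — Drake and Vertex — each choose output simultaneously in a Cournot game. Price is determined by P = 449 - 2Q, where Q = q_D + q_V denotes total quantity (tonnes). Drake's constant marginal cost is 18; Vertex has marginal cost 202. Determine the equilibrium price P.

223

Drake's profit: π_D = (449 - 2Q)q_D - (18q_D). Setting ∂π_D/∂q_D = 0: 431 - 4q_D - 2(q_V) = 0.
Vertex's first-order condition: 247 - 4q_V - 2(q_D) = 0.
Rearranging gives the reaction functions q_D = (431 - 2q_V)/4 and q_V = (247 - 2q_D)/4.
Solving the pair: q_D = 205/2, q_V = 21/2.
Total output Q = 113, so price P = 449 - 2·113 = 223.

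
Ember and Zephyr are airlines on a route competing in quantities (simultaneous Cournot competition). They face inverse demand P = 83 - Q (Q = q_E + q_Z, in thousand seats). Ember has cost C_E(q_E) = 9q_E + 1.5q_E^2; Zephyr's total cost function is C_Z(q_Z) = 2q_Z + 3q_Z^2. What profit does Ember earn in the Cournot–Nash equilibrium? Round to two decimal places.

429.19

Ember's profit: π_E = (83 - Q)q_E - (9q_E + (3/2)q_E²). Setting ∂π_E/∂q_E = 0: 74 - 5q_E - (q_Z) = 0.
Zephyr's profit: π_Z = (83 - Q)q_Z - (2q_Z + 3q_Z²). Setting ∂π_Z/∂q_Z = 0: 81 - 8q_Z - (q_E) = 0.
Rearranging gives the reaction functions q_E = (74 - q_Z)/5 and q_Z = (81 - q_E)/8.
Solving the pair: q_E = 511/39, q_Z = 331/39.
Price P = 83 - 842/39 = 61.4103.
Ember's profit: 61.4103·(511/39) - 9·(511/39) - (3/2)(511/39)² = 429.1930.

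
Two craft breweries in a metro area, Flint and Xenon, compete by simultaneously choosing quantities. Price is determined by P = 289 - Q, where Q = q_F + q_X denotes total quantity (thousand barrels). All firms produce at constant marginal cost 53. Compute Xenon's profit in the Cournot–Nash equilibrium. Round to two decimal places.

6188.44

A representative firm's profit is π_i = q_i(289 - Q) - 53q_i.
Setting ∂π_i/∂q_i = 0 with rivals' quantities fixed: 236 - 2q_i - q_j = 0.
By symmetry each firm produces the same amount; substituting q_j = q_i yields q_i = 236/3.
Price P = 289 - 472/3 = 395/3.
Xenon's profit: (395/3 - 53)·(236/3) = 6188.4444.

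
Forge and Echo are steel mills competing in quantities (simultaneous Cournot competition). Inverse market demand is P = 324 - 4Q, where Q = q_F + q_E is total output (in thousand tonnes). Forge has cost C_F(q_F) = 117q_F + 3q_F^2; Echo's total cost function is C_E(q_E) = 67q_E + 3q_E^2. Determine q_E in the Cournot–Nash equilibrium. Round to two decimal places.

15.39

Forge's profit: π_F = (324 - 4Q)q_F - (117q_F + 3q_F²). Setting ∂π_F/∂q_F = 0: 207 - 14q_F - 4(q_E) = 0.
Echo's profit: π_E = (324 - 4Q)q_E - (67q_E + 3q_E²). Setting ∂π_E/∂q_E = 0: 257 - 14q_E - 4(q_F) = 0.
Best responses: q_F = (207 - 4q_E)/14, q_E = (257 - 4q_F)/14.
Solving the pair: q_F = 187/18, q_E = 277/18.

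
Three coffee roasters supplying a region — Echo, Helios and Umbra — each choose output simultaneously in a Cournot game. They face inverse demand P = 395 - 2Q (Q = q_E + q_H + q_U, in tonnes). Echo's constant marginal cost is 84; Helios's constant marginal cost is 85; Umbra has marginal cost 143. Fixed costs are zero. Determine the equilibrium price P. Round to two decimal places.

176.75

Echo's profit: π_E = (395 - 2Q)q_E - (84q_E). Setting ∂π_E/∂q_E = 0: 311 - 4q_E - 2(q_H + q_U) = 0.
Helios's first-order condition: 310 - 4q_H - 2(q_E + q_U) = 0.
Umbra's first-order condition: 252 - 4q_U - 2(q_E + q_H) = 0.
Summing all 3 equations gives 873 − 8Q = 0, hence Q = 873/8.
Back-substituting: q_E = (311 − 873/4)/2 = 371/8, q_H = (310 − 873/4)/2 = 367/8, q_U = (252 − 873/4)/2 = 135/8.
Total output Q = 873/8, so price P = 395 - 2·(873/8) = 707/4.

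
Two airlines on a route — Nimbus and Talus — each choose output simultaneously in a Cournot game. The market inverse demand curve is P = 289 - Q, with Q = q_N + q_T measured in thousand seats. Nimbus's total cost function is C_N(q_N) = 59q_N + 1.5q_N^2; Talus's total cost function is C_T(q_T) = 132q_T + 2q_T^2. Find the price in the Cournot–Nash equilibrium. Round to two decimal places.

Nimbus's profit: π_N = (289 - Q)q_N - (59q_N + (3/2)q_N²). Setting ∂π_N/∂q_N = 0: 230 - 5q_N - (q_T) = 0.
Talus's first-order condition: 157 - 6q_T - (q_N) = 0.
Best responses: q_N = (230 - q_T)/5, q_T = (157 - q_N)/6.
Substituting one into the other gives q_N = 1223/29 and q_T = 555/29.
Total output Q = 1778/29, so price P = 289 - 1778/29 = 227.6897.

227.69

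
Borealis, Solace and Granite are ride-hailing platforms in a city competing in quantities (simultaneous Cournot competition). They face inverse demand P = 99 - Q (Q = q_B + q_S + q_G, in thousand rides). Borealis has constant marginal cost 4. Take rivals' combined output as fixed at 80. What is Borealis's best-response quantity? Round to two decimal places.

With rivals' combined output fixed at 80, Borealis's profit is π_B = (99 - 80 - q_B)q_B - (4q_B) = (19 - q_B)q_B - (4q_B).
∂π_B/∂q_B = 15 - 2q_B = 0, so q_B = 15/2.

7.50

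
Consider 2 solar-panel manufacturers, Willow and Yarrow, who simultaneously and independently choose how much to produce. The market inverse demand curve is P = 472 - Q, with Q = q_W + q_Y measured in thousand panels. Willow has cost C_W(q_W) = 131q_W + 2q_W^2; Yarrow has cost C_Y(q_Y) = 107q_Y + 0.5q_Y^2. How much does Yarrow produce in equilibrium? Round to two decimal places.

108.76

Willow's profit: π_W = (472 - Q)q_W - (131q_W + 2q_W²). Setting ∂π_W/∂q_W = 0: 341 - 6q_W - (q_Y) = 0.
Yarrow's profit: π_Y = (472 - Q)q_Y - (107q_Y + (1/2)q_Y²). Setting ∂π_Y/∂q_Y = 0: 365 - 3q_Y - (q_W) = 0.
Best responses: q_W = (341 - q_Y)/6, q_Y = (365 - q_W)/3.
Substituting one into the other gives q_W = 658/17 and q_Y = 1849/17.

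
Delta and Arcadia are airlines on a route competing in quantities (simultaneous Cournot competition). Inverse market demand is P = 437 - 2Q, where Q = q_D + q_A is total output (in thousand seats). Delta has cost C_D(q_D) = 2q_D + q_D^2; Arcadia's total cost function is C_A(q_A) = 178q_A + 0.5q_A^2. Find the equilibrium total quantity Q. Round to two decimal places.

Delta's profit: π_D = (437 - 2Q)q_D - (2q_D + q_D²). Setting ∂π_D/∂q_D = 0: 435 - 6q_D - 2(q_A) = 0.
Arcadia's profit: π_A = (437 - 2Q)q_A - (178q_A + (1/2)q_A²). Setting ∂π_A/∂q_A = 0: 259 - 5q_A - 2(q_D) = 0.
Rearranging gives the reaction functions q_D = (435 - 2q_A)/6 and q_A = (259 - 2q_D)/5.
Solving the pair: q_D = 1657/26, q_A = 342/13.
Total output Q = 1657/26 + 342/13 = 90.0385.

90.04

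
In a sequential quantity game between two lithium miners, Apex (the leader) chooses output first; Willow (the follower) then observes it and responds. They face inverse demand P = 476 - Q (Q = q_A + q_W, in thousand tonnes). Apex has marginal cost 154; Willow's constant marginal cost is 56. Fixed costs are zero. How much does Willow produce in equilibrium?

Solve by backward induction. Given q_A, the follower Willow maximises π_W = (476 - q_A - q_W)q_W - 56q_W.
Follower FOC: 420 - q_A - 2q_W = 0, so q_W(q_A) = (420 - q_A)/2.
The leader anticipates this reaction. Substituting into P = 476 - Q gives P = 266 - (1/2)q_A, so π_A = (266 - (1/2)q_A)q_A - 154q_A.
Leader FOC: 112 - q_A = 0, so q_A = 112.
Then q_W = (420 - 112)/2 = 154.

154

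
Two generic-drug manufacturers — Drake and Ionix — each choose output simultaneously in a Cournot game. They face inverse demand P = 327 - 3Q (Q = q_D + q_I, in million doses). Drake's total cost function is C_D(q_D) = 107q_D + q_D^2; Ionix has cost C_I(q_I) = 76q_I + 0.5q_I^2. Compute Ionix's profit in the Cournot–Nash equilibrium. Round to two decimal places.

2879.07

Drake's profit: π_D = (327 - 3Q)q_D - (107q_D + q_D²). Setting ∂π_D/∂q_D = 0: 220 - 8q_D - 3(q_I) = 0.
Ionix's first-order condition: 251 - 7q_I - 3(q_D) = 0.
Best responses: q_D = (220 - 3q_I)/8, q_I = (251 - 3q_D)/7.
Substituting one into the other gives q_D = 787/47 and q_I = 1348/47.
Price P = 327 - 3·45.4255 = 190.7234.
Ionix's profit: 190.7234·(1348/47) - 76·(1348/47) - (1/2)(1348/47)² = 2879.0693.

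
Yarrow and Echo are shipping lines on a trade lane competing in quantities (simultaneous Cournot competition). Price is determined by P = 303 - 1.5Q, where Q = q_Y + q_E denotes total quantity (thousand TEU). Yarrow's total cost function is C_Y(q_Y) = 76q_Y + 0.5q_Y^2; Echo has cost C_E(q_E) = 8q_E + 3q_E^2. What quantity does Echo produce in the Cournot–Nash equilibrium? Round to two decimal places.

Yarrow's profit: π_Y = (303 - 1.5Q)q_Y - (76q_Y + (1/2)q_Y²). Setting ∂π_Y/∂q_Y = 0: 227 - 4q_Y - (3/2)(q_E) = 0.
Echo's first-order condition: 295 - 9q_E - (3/2)(q_Y) = 0.
Best responses: q_Y = (227 - (3/2)q_E)/4, q_E = (295 - (3/2)q_Y)/9.
Substituting one into the other gives q_Y = 47.4222 and q_E = 24.8741.

24.87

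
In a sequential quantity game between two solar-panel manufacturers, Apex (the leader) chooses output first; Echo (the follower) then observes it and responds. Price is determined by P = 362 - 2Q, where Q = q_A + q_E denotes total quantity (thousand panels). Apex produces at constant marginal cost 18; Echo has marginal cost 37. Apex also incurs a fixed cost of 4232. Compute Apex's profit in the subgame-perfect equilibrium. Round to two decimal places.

The follower Echo best-responds to any q_A: π_E = (362 - 2Q)q_E - 37q_E.
∂π_E/∂q_E = 325 - 2q_A - 4q_E = 0 gives the reaction function q_E = (325 - 2q_A)/4.
Apex substitutes q_E(q_A) into its own profit: π_A = q_A(362 - 2q_A - (325 - 2q_A)/2) - 18q_A = (399/2 - q_A)q_A - 18q_A.
Leader FOC: 363/2 - 2q_A = 0, so q_A = 363/4.
Then q_E = (325 - 2·(363/4))/4 = 287/8.
Price P = 362 - 2·(1013/8) = 435/4.
Apex's profit: (435/4 - 18)·(363/4) - 4232 = 4003.5625.

4003.56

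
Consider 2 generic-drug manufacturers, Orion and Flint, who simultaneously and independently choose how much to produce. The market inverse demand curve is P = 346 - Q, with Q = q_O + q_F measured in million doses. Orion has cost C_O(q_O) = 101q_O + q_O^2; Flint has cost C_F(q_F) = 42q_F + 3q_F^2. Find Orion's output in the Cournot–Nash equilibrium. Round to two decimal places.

53.42

Orion's profit: π_O = (346 - Q)q_O - (101q_O + q_O²). Setting ∂π_O/∂q_O = 0: 245 - 4q_O - (q_F) = 0.
Flint's first-order condition: 304 - 8q_F - (q_O) = 0.
Best responses: q_O = (245 - q_F)/4, q_F = (304 - q_O)/8.
Substituting one into the other gives q_O = 1656/31 and q_F = 971/31.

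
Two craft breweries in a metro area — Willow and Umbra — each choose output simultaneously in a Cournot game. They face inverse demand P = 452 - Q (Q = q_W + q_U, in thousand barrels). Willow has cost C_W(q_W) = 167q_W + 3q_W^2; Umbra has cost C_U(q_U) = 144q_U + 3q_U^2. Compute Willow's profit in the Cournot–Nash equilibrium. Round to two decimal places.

3919.16

Willow's profit: π_W = (452 - Q)q_W - (167q_W + 3q_W²). Setting ∂π_W/∂q_W = 0: 285 - 8q_W - (q_U) = 0.
Umbra's first-order condition: 308 - 8q_U - (q_W) = 0.
So q_W = (285 - q_U)/8 and q_U = (308 - q_W)/8.
Substituting one into the other gives q_W = 1972/63 and q_U = 34.5873.
Price P = 452 - 593/9 = 386.1111.
Willow's profit: 386.1111·(1972/63) - 167·(1972/63) - 3(1972/63)² = 3919.1575.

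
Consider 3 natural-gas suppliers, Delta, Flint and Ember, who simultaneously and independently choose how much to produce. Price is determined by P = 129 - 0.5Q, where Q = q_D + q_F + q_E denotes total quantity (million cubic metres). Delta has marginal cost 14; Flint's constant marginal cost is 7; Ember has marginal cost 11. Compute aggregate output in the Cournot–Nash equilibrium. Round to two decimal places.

Delta's profit: π_D = (129 - 0.5Q)q_D - (14q_D). Setting ∂π_D/∂q_D = 0: 115 - q_D - (1/2)(q_F + q_E) = 0.
Flint's profit: π_F = (129 - 0.5Q)q_F - (7q_F). Setting ∂π_F/∂q_F = 0: 122 - q_F - (1/2)(q_D + q_E) = 0.
Ember's profit: π_E = (129 - 0.5Q)q_E - (11q_E). Setting ∂π_E/∂q_E = 0: 118 - q_E - (1/2)(q_D + q_F) = 0.
Summing all 3 equations gives 355 − 2Q = 0, hence Q = 355/2.
Back-substituting: q_D = (115 − 355/4)/(1/2) = 105/2, q_F = (122 − 355/4)/(1/2) = 133/2, q_E = (118 − 355/4)/(1/2) = 117/2.
Total output Q = 105/2 + 133/2 + 117/2 = 355/2.

177.50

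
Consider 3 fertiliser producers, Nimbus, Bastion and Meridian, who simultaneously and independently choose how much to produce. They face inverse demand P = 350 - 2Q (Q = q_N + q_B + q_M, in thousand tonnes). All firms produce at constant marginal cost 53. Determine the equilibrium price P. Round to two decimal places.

A representative firm's profit is π_i = q_i(350 - 2Q) - 53q_i.
Setting ∂π_i/∂q_i = 0 with rivals' quantities fixed: 297 - 4q_i - 2·Σ_{j≠i} q_j = 0.
By symmetry each firm produces the same amount; substituting Σ_{j≠i} q_j = 2q_i yields q_i = 297/8.
Total output Q = 891/8, so price P = 350 - 2·(891/8) = 509/4.

127.25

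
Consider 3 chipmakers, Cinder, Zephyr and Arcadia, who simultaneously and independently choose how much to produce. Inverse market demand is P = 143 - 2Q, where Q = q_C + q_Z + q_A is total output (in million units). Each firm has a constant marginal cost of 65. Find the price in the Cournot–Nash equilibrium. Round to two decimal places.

84.50

A representative firm's profit is π_i = q_i(143 - 2Q) - 65q_i.
First-order condition (treating rivals' output as given): 78 - 4q_i - 2·Σ_{j≠i} q_j = 0.
With identical firms every q_j equals q_i, so Σ_{j≠i} q_j = 2q_i and 78 = 8q_i, giving q_i = 39/4.
Total output Q = 117/4, so price P = 143 - 2·(117/4) = 169/2.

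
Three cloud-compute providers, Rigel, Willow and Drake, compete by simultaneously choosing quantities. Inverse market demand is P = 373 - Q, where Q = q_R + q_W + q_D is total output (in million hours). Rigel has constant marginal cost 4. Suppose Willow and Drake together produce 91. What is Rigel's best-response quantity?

139

With rivals' combined output fixed at 91, Rigel's profit is π_R = (373 - 91 - q_R)q_R - (4q_R) = (282 - q_R)q_R - (4q_R).
∂π_R/∂q_R = 278 - 2q_R = 0, so q_R = 139.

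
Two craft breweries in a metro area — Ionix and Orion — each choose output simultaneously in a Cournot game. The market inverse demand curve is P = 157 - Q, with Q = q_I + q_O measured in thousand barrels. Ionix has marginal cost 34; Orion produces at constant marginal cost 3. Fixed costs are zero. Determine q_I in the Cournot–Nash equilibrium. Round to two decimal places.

Ionix's profit: π_I = (157 - Q)q_I - (34q_I). Setting ∂π_I/∂q_I = 0: 123 - 2q_I - (q_O) = 0.
Orion's first-order condition: 154 - 2q_O - (q_I) = 0.
Rearranging gives the reaction functions q_I = (123 - q_O)/2 and q_O = (154 - q_I)/2.
Substituting one into the other gives q_I = 92/3 and q_O = 185/3.

30.67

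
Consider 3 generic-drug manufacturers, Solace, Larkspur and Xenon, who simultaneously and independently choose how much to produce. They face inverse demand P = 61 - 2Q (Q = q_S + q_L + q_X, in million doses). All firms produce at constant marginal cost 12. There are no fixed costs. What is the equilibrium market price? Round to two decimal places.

24.25

A representative firm's profit is π_i = q_i(61 - 2Q) - 12q_i.
First-order condition (treating rivals' output as given): 49 - 4q_i - 2·Σ_{j≠i} q_j = 0.
With identical firms every q_j equals q_i, so Σ_{j≠i} q_j = 2q_i and 49 = 8q_i, giving q_i = 49/8.
Total output Q = 147/8, so price P = 61 - 2·(147/8) = 97/4.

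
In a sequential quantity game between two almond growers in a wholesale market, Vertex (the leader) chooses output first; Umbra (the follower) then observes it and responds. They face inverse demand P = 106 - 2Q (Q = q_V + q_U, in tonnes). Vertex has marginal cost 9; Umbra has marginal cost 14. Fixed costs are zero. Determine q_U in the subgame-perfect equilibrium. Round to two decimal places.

10.25

The follower Umbra best-responds to any q_V: π_U = (106 - 2Q)q_U - 14q_U.
∂π_U/∂q_U = 92 - 2q_V - 4q_U = 0 gives the reaction function q_U = (92 - 2q_V)/4.
Vertex substitutes q_U(q_V) into its own profit: π_V = q_V(106 - 2q_V - (92 - 2q_V)/2) - 9q_V = (60 - q_V)q_V - 9q_V.
Maximising: ∂π_V/∂q_V = 51 - 2q_V = 0, giving q_V = 51/2.
Then q_U = (92 - 2·(51/2))/4 = 41/4.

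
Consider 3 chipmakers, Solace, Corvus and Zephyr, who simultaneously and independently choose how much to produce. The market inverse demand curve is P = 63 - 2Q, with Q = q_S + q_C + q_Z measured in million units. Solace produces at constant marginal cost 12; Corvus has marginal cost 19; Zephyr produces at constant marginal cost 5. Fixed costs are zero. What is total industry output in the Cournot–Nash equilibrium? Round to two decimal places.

19.13

Solace's profit: π_S = (63 - 2Q)q_S - (12q_S). Setting ∂π_S/∂q_S = 0: 51 - 4q_S - 2(q_C + q_Z) = 0.
Corvus's first-order condition: 44 - 4q_C - 2(q_S + q_Z) = 0.
Zephyr's profit: π_Z = (63 - 2Q)q_Z - (5q_Z). Setting ∂π_Z/∂q_Z = 0: 58 - 4q_Z - 2(q_S + q_C) = 0.
Adding the 3 first-order conditions: 153 − 8Q = 0, so Q = 153/8.
Back-substituting: q_S = (51 − 153/4)/2 = 51/8, q_C = (44 − 153/4)/2 = 23/8, q_Z = (58 − 153/4)/2 = 79/8.
Total output Q = 51/8 + 23/8 + 79/8 = 153/8.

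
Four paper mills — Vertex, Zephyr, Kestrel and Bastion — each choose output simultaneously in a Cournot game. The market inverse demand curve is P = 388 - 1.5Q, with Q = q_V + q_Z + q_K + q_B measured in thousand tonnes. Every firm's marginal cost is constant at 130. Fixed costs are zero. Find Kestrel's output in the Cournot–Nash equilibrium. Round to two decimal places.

A representative firm's profit is π_i = q_i(388 - 1.5Q) - 130q_i.
Setting ∂π_i/∂q_i = 0 with rivals' quantities fixed: 258 - 3q_i - (3/2)·Σ_{j≠i} q_j = 0.
By symmetry each firm produces the same amount; substituting Σ_{j≠i} q_j = 3q_i yields q_i = 258/(15/2) = 172/5.

34.40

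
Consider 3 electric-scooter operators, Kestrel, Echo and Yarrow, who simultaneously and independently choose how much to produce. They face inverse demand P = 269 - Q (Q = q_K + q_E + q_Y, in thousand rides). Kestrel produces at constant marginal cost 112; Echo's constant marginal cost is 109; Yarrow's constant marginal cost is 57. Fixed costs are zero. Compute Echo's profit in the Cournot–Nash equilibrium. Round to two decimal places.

Kestrel's profit: π_K = (269 - Q)q_K - (112q_K). Setting ∂π_K/∂q_K = 0: 157 - 2q_K - (q_E + q_Y) = 0.
Echo's profit: π_E = (269 - Q)q_E - (109q_E). Setting ∂π_E/∂q_E = 0: 160 - 2q_E - (q_K + q_Y) = 0.
Yarrow's first-order condition: 212 - 2q_Y - (q_K + q_E) = 0.
Summing all 3 equations gives 529 − 4Q = 0, hence Q = 529/4.
Back-substituting: q_K = (157 − 529/4) = 99/4, q_E = (160 − 529/4) = 111/4, q_Y = (212 − 529/4) = 319/4.
Price P = 269 - 529/4 = 547/4.
Echo's profit: (547/4 - 109)·(111/4) = 770.0625.

770.06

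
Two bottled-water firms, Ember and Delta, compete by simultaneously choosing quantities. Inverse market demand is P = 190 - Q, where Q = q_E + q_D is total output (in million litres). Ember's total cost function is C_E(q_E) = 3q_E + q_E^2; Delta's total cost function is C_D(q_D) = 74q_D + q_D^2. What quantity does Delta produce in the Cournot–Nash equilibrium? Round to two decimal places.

Ember's profit: π_E = (190 - Q)q_E - (3q_E + q_E²). Setting ∂π_E/∂q_E = 0: 187 - 4q_E - (q_D) = 0.
Delta's first-order condition: 116 - 4q_D - (q_E) = 0.
Best responses: q_E = (187 - q_D)/4, q_D = (116 - q_E)/4.
Substituting one into the other gives q_E = 632/15 and q_D = 277/15.

18.47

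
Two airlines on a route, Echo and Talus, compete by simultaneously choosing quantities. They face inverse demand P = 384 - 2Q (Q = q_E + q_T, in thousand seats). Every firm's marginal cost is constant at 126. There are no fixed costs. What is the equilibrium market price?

212

A representative firm's profit is π_i = q_i(384 - 2Q) - 126q_i.
Setting ∂π_i/∂q_i = 0 with rivals' quantities fixed: 258 - 4q_i - 2q_j = 0.
By symmetry each firm produces the same amount; substituting q_j = q_i yields q_i = 258/6 = 43.
Total output Q = 86, so price P = 384 - 2·86 = 212.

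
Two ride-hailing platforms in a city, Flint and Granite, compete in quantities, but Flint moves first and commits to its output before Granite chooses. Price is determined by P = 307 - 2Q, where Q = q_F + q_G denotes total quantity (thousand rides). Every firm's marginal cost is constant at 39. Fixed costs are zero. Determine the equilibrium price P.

Solve by backward induction. Given q_F, the follower Granite maximises π_G = (307 - 2q_F - 2q_G)q_G - 39q_G.
Follower FOC: 268 - 2q_F - 4q_G = 0, so q_G(q_F) = (268 - 2q_F)/4.
The leader anticipates this reaction. Substituting into P = 307 - 2Q gives P = 173 - q_F, so π_F = (173 - q_F)q_F - 39q_F.
Maximising: ∂π_F/∂q_F = 134 - 2q_F = 0, giving q_F = 67.
Then q_G = (268 - 2·67)/4 = 67/2.
Total output Q = 201/2, so price P = 307 - 2·(201/2) = 106.

106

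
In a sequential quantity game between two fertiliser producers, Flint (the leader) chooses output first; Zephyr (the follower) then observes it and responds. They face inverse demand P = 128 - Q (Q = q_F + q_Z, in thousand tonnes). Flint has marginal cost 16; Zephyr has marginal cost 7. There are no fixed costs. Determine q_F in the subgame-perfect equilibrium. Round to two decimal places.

Solve by backward induction. Given q_F, the follower Zephyr maximises π_Z = (128 - q_F - q_Z)q_Z - 7q_Z.
Follower FOC: 121 - q_F - 2q_Z = 0, so q_Z(q_F) = (121 - q_F)/2.
Flint substitutes q_Z(q_F) into its own profit: π_F = q_F(128 - q_F - (121 - q_F)/2) - 16q_F = (135/2 - (1/2)q_F)q_F - 16q_F.
Maximising: ∂π_F/∂q_F = 103/2 - q_F = 0, giving q_F = 103/2.
Then q_Z = (121 - 103/2)/2 = 139/4.

51.50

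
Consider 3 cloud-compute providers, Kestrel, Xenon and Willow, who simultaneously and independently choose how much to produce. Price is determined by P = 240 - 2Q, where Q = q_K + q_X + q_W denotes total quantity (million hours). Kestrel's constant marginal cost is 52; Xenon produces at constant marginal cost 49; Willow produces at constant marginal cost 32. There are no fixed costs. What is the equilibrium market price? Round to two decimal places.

Kestrel's profit: π_K = (240 - 2Q)q_K - (52q_K). Setting ∂π_K/∂q_K = 0: 188 - 4q_K - 2(q_X + q_W) = 0.
Xenon's profit: π_X = (240 - 2Q)q_X - (49q_X). Setting ∂π_X/∂q_X = 0: 191 - 4q_X - 2(q_K + q_W) = 0.
Willow's first-order condition: 208 - 4q_W - 2(q_K + q_X) = 0.
Summing all 3 equations gives 587 − 8Q = 0, hence Q = 587/8.
Back-substituting: q_K = (188 − 587/4)/2 = 165/8, q_X = (191 − 587/4)/2 = 177/8, q_W = (208 − 587/4)/2 = 245/8.
Total output Q = 587/8, so price P = 240 - 2·(587/8) = 373/4.

93.25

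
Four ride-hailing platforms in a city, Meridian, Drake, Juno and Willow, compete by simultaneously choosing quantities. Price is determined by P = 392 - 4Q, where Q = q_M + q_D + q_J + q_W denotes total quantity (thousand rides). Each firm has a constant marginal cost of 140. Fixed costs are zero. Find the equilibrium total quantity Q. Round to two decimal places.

A representative firm's profit is π_i = q_i(392 - 4Q) - 140q_i.
Setting ∂π_i/∂q_i = 0 with rivals' quantities fixed: 252 - 8q_i - 4·Σ_{j≠i} q_j = 0.
With identical firms every q_j equals q_i, so Σ_{j≠i} q_j = 3q_i and 252 = 20q_i, giving q_i = 63/5.
Total output Q = 63/5 + 63/5 + 63/5 + 63/5 = 252/5.

50.40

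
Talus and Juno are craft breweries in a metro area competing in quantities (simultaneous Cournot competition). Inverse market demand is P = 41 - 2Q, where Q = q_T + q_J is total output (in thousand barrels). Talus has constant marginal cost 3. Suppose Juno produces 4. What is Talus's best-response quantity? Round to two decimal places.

7.50

With the rival's output fixed at 4, Talus's profit is π_T = (41 - 2·4 - 2q_T)q_T - (3q_T) = (33 - 2q_T)q_T - (3q_T).
∂π_T/∂q_T = 30 - 4q_T = 0, so q_T = 15/2.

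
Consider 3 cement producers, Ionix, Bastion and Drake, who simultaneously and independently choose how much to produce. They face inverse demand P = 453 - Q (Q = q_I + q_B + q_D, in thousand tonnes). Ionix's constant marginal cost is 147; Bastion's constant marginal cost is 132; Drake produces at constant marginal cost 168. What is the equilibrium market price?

Ionix's profit: π_I = (453 - Q)q_I - (147q_I). Setting ∂π_I/∂q_I = 0: 306 - 2q_I - (q_B + q_D) = 0.
Bastion's profit: π_B = (453 - Q)q_B - (132q_B). Setting ∂π_B/∂q_B = 0: 321 - 2q_B - (q_I + q_D) = 0.
Drake's first-order condition: 285 - 2q_D - (q_I + q_B) = 0.
Adding the 3 conditions: 912 − 2Q − 2Q = 0, i.e. Q = 228.
Back-substituting: q_I = (306 − 228) = 78, q_B = (321 − 228) = 93, q_D = (285 − 228) = 57.
Total output Q = 228, so price P = 453 - 228 = 225.

225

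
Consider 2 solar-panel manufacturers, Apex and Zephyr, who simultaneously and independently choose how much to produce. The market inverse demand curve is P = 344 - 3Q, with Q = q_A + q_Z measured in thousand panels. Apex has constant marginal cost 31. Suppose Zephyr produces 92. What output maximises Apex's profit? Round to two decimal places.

With the rival's output fixed at 92, Apex's profit is π_A = (344 - 3·92 - 3q_A)q_A - (31q_A) = (68 - 3q_A)q_A - (31q_A).
∂π_A/∂q_A = 37 - 6q_A = 0, so q_A = 37/6.

6.17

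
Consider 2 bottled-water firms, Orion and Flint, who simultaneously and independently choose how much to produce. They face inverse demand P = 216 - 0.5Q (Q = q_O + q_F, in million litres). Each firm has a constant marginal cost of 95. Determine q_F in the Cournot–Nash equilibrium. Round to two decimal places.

A representative firm's profit is π_i = q_i(216 - 0.5Q) - 95q_i.
Setting ∂π_i/∂q_i = 0 with rivals' quantities fixed: 121 - q_i - (1/2)q_j = 0.
By symmetry each firm produces the same amount; substituting q_j = q_i yields q_i = 121/(3/2) = 242/3.

80.67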